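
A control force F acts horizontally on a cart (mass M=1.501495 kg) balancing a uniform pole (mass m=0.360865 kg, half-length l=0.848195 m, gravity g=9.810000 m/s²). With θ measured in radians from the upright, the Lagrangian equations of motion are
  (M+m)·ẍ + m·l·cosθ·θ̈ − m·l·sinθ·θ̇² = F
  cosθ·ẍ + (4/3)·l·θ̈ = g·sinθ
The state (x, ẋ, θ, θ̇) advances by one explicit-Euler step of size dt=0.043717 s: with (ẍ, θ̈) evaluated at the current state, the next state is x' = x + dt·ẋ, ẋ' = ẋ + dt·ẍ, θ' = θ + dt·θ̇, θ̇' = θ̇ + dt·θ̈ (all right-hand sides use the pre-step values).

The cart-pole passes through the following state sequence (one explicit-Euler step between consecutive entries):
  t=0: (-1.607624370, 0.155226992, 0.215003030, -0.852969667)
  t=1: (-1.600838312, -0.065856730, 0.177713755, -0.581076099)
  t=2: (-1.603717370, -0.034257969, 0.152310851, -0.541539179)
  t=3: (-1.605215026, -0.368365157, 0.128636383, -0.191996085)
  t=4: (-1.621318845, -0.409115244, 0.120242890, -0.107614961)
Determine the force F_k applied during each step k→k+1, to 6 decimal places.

F_0 = -7.605930 N
F_1 = 1.600306 N
F_2 = -11.827718 N
F_3 = -1.151504 N

step 0→1:
  ẍ = (ẋ'−ẋ)/dt = (-0.065856730−0.155226992)/0.043717 = -5.057157
  θ̈ = (θ̇'−θ̇)/dt = (-0.581076099−-0.852969667)/0.043717 = 6.219401
  sinθ=0.213350, cosθ=0.976976
  F = (M+m)·ẍ + m·l·cosθ·θ̈ − m·l·sinθ·θ̇² = -9.418246 + 1.859828 − 0.047512 = -7.605930
step 1→2:
  ẍ = (ẋ'−ẋ)/dt = (-0.034257969−-0.065856730)/0.043717 = 0.722803
  θ̈ = (θ̇'−θ̇)/dt = (-0.541539179−-0.581076099)/0.043717 = 0.904383
  sinθ=0.176780, cosθ=0.984250
  F = (M+m)·ẍ + m·l·cosθ·θ̈ − m·l·sinθ·θ̇² = 1.346119 + 0.272457 − 0.018270 = 1.600306
step 2→3:
  ẍ = (ẋ'−ẋ)/dt = (-0.368365157−-0.034257969)/0.043717 = -7.642500
  θ̈ = (θ̇'−θ̇)/dt = (-0.191996085−-0.541539179)/0.043717 = 7.995587
  sinθ=0.151723, cosθ=0.988423
  F = (M+m)·ẍ + m·l·cosθ·θ̈ − m·l·sinθ·θ̇² = -14.233087 + 2.418988 − 0.013619 = -11.827718
step 3→4:
  ẍ = (ẋ'−ẋ)/dt = (-0.409115244−-0.368365157)/0.043717 = -0.932134
  θ̈ = (θ̇'−θ̇)/dt = (-0.107614961−-0.191996085)/0.043717 = 1.930167
  sinθ=0.128282, cosθ=0.991738
  F = (M+m)·ẍ + m·l·cosθ·θ̈ − m·l·sinθ·θ̇² = -1.735968 + 0.585912 − 0.001447 = -1.151504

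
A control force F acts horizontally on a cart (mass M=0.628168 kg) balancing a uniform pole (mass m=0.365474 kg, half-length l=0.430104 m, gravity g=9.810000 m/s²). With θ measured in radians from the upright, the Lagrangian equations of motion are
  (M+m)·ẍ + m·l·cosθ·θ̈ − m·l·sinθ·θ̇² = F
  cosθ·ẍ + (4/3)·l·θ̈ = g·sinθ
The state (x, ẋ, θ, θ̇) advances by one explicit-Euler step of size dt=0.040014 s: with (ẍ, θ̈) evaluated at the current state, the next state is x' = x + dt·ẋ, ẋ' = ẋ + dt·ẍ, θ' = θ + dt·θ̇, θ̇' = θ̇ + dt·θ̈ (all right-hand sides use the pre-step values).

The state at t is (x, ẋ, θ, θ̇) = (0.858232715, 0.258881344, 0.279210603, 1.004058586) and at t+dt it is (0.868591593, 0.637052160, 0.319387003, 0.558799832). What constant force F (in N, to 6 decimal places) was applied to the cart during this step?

F = 7.665775 N

ẍ = (ẋ'−ẋ)/dt = (0.637052160−0.258881344)/0.040014 = 9.450963
θ̈ = (θ̇'−θ̇)/dt = (0.558799832−1.004058586)/0.040014 = -11.127574
sinθ=0.275597, cosθ=0.961273
F = (M+m)·ẍ + m·l·cosθ·θ̈ − m·l·sinθ·θ̇² = 9.390873 + -1.681424 − 0.043674 = 7.665775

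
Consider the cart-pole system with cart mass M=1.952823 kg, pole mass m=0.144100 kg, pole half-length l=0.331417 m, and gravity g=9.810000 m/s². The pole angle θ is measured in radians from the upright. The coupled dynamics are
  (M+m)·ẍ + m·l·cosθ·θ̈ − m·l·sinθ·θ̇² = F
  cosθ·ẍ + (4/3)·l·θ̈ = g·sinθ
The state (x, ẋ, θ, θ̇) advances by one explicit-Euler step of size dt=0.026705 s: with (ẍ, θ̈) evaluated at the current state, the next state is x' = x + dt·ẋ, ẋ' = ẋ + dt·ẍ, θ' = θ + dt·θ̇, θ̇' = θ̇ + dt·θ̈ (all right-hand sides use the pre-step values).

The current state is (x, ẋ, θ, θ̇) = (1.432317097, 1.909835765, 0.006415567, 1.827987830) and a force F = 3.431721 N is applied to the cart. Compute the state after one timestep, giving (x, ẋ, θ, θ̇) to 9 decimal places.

(1.483319261, 1.955837071, 0.055231982, 1.727692025)

sinθ=0.006415523, cosθ=0.999979420
temp = (F + m·l·θ̇²·sinθ)/(M+m) = (3.431721 + 0.001023805)/2.096923 = 1.637039035
θ̈ = (g·sinθ − cosθ·temp)/(l·(4/3 − m·cos²θ/(M+m))) = -3.755693864
ẍ = temp − m·l·θ̈·cosθ/(M+m) = 1.722572788
Euler: x'=1.432317097+0.026705·1.909835765=1.483319261, ẋ'=1.909835765+0.026705·1.722572788=1.955837071
       θ'=0.006415567+0.026705·1.827987830=0.055231982, θ̇'=1.827987830+0.026705·-3.755693864=1.727692025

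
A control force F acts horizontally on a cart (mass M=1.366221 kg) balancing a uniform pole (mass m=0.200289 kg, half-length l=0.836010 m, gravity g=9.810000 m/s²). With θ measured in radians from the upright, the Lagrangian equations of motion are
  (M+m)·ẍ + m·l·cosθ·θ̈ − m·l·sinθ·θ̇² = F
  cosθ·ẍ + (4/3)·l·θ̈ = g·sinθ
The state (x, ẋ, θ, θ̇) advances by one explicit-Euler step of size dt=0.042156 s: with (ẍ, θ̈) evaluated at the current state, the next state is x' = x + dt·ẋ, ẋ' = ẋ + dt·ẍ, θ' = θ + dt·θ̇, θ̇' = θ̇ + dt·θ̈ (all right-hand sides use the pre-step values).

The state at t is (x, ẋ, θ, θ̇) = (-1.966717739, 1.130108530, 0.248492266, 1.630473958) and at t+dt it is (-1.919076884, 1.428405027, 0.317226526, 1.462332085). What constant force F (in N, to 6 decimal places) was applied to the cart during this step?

F = 10.327824 N

ẍ = (ẋ'−ẋ)/dt = (1.428405027−1.130108530)/0.042156 = 7.076015
θ̈ = (θ̇'−θ̇)/dt = (1.462332085−1.630473958)/0.042156 = -3.988563
sinθ=0.245943, cosθ=0.969284
F = (M+m)·ẍ + m·l·cosθ·θ̈ − m·l·sinθ·θ̇² = 11.084649 + -0.647346 − 0.109479 = 10.327824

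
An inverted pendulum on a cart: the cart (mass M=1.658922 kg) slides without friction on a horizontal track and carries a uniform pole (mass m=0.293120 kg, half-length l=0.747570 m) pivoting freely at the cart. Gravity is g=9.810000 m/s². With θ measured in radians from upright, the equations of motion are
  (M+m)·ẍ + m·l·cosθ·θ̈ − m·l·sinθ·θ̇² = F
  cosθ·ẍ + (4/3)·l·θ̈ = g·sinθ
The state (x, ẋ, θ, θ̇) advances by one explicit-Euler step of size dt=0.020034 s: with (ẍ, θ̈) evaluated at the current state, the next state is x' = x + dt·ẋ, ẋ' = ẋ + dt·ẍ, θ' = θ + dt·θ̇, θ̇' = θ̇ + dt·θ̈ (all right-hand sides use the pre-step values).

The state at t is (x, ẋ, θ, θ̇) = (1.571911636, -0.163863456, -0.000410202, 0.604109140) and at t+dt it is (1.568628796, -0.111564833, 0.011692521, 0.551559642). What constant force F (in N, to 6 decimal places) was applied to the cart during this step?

F = 4.521050 N

ẍ = (ẋ'−ẋ)/dt = (-0.111564833−-0.163863456)/0.020034 = 2.610493
θ̈ = (θ̇'−θ̇)/dt = (0.551559642−0.604109140)/0.020034 = -2.623016
sinθ=-0.000410, cosθ=1.000000
F = (M+m)·ẍ + m·l·cosθ·θ̈ − m·l·sinθ·θ̇² = 5.095793 + -0.574775 − -0.000033 = 4.521050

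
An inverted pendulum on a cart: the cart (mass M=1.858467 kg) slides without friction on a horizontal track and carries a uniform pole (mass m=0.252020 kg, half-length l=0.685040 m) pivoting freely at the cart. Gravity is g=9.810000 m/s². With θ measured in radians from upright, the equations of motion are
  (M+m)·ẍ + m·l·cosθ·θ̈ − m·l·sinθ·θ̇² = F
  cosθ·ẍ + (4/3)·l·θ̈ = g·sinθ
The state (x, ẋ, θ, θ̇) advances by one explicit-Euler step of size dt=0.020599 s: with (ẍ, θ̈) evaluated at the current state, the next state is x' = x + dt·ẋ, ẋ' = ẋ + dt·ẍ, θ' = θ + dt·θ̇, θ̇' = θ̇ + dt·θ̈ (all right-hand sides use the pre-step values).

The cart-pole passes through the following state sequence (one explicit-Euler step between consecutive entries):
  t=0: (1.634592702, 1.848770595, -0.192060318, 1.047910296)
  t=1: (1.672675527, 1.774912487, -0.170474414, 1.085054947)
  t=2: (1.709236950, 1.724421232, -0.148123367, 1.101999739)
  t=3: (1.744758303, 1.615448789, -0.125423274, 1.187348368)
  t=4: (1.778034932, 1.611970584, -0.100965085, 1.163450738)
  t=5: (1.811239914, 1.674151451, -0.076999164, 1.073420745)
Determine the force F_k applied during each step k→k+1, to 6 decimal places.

F_0 = -7.225412 N
F_1 = -4.998680 N
F_2 = -10.426428 N
F_3 = -0.524632 N
F_4 = 5.643631 N

step 0→1:
  ẍ = (ẋ'−ẋ)/dt = (1.774912487−1.848770595)/0.020599 = -3.585519
  θ̈ = (θ̇'−θ̇)/dt = (1.085054947−1.047910296)/0.020599 = 1.803226
  sinθ=-0.190882, cosθ=0.981613
  F = (M+m)·ẍ + m·l·cosθ·θ̈ − m·l·sinθ·θ̇² = -7.567192 + 0.305592 − -0.036188 = -7.225412
step 1→2:
  ẍ = (ẋ'−ẋ)/dt = (1.724421232−1.774912487)/0.020599 = -2.451151
  θ̈ = (θ̇'−θ̇)/dt = (1.101999739−1.085054947)/0.020599 = 0.822603
  sinθ=-0.169650, cosθ=0.985504
  F = (M+m)·ẍ + m·l·cosθ·θ̈ − m·l·sinθ·θ̇² = -5.173122 + 0.139959 − -0.034483 = -4.998680
step 2→3:
  ẍ = (ẋ'−ẋ)/dt = (1.615448789−1.724421232)/0.020599 = -5.290181
  θ̈ = (θ̇'−θ̇)/dt = (1.187348368−1.101999739)/0.020599 = 4.143338
  sinθ=-0.147582, cosθ=0.989050
  F = (M+m)·ẍ + m·l·cosθ·θ̈ − m·l·sinθ·θ̇² = -11.164859 + 0.707489 − -0.030942 = -10.426428
step 3→4:
  ẍ = (ẋ'−ẋ)/dt = (1.611970584−1.615448789)/0.020599 = -0.168853
  θ̈ = (θ̇'−θ̇)/dt = (1.163450738−1.187348368)/0.020599 = -1.160135
  sinθ=-0.125095, cosθ=0.992145
  F = (M+m)·ẍ + m·l·cosθ·θ̈ − m·l·sinθ·θ̇² = -0.356362 + -0.198717 − -0.030447 = -0.524632
step 4→5:
  ẍ = (ẋ'−ẋ)/dt = (1.674151451−1.611970584)/0.020599 = 3.018635
  θ̈ = (θ̇'−θ̇)/dt = (1.073420745−1.163450738)/0.020599 = -4.370600
  sinθ=-0.100794, cosθ=0.994907
  F = (M+m)·ẍ + m·l·cosθ·θ̈ − m·l·sinθ·θ̇² = 6.370790 + -0.750714 − -0.023555 = 5.643631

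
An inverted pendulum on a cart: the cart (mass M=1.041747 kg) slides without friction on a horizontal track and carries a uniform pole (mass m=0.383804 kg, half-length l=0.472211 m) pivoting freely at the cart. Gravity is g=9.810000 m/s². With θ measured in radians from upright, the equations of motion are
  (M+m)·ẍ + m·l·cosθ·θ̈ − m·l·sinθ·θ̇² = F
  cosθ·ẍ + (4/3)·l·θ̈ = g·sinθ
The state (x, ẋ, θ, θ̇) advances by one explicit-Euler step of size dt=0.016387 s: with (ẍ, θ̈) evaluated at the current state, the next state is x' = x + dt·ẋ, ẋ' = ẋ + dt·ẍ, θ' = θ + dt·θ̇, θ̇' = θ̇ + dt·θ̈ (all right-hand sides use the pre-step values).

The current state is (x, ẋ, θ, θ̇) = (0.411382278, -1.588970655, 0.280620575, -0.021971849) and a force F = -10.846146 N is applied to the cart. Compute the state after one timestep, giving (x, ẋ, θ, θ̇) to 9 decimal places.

sinθ=0.276952002, cosθ=0.960883754
temp = (F + m·l·θ̇²·sinθ)/(M+m) = (-10.846146 + 0.000024232)/1.425551 = -7.608371618
θ̈ = (g·sinθ − cosθ·temp)/(l·(4/3 − m·cos²θ/(M+m))) = 19.576408391
ẍ = temp − m·l·θ̈·cosθ/(M+m) = -9.999851348
Euler: x'=0.411382278+0.016387·-1.588970655=0.385343816, ẋ'=-1.588970655+0.016387·-9.999851348=-1.752838219
       θ'=0.280620575+0.016387·-0.021971849=0.280260522, θ̇'=-0.021971849+0.016387·19.576408391=0.298826755

(0.385343816, -1.752838219, 0.280260522, 0.298826755)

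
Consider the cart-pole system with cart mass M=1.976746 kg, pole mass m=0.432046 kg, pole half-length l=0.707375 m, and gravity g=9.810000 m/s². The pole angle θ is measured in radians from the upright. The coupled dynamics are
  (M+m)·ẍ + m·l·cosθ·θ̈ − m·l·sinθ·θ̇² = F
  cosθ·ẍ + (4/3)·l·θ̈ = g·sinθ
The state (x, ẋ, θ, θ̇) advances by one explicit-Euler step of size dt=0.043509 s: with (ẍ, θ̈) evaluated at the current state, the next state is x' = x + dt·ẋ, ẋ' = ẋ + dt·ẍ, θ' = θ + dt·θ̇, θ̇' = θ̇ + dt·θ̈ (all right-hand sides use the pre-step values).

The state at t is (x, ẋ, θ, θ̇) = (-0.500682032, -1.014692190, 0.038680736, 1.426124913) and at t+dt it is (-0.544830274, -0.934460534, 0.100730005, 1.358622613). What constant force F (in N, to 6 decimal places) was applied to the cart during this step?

F = 3.944035 N

ẍ = (ẋ'−ẋ)/dt = (-0.934460534−-1.014692190)/0.043509 = 1.844024
θ̈ = (θ̇'−θ̇)/dt = (1.358622613−1.426124913)/0.043509 = -1.551456
sinθ=0.038671, cosθ=0.999252
F = (M+m)·ẍ + m·l·cosθ·θ̈ − m·l·sinθ·θ̇² = 4.441871 + -0.473799 − 0.024037 = 3.944035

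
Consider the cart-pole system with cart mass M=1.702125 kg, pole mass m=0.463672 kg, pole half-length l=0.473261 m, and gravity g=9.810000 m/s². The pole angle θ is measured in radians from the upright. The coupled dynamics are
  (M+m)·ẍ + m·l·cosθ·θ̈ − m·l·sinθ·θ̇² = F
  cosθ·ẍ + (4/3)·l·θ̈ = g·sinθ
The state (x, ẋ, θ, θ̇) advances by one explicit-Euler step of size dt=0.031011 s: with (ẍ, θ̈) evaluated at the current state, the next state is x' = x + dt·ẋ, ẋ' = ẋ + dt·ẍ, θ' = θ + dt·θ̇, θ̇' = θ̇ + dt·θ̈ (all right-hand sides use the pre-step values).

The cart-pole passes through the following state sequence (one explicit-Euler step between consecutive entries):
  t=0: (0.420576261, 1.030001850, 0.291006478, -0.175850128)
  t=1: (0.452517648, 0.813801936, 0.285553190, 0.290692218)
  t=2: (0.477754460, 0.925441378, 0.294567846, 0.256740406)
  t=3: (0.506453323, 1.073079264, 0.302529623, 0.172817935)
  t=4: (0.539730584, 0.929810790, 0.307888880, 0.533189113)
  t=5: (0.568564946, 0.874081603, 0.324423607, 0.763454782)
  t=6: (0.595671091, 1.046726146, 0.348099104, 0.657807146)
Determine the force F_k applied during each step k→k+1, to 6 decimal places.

step 0→1:
  ẍ = (ẋ'−ẋ)/dt = (0.813801936−1.030001850)/0.031011 = -6.971717
  θ̈ = (θ̇'−θ̇)/dt = (0.290692218−-0.175850128)/0.031011 = 15.044415
  sinθ=0.286917, cosθ=0.957956
  F = (M+m)·ẍ + m·l·cosθ·θ̈ − m·l·sinθ·θ̇² = -15.099324 + 3.162513 − 0.001947 = -11.938758
step 1→2:
  ẍ = (ẋ'−ẋ)/dt = (0.925441378−0.813801936)/0.031011 = 3.599995
  θ̈ = (θ̇'−θ̇)/dt = (0.256740406−0.290692218)/0.031011 = -1.094831
  sinθ=0.281688, cosθ=0.959506
  F = (M+m)·ẍ + m·l·cosθ·θ̈ − m·l·sinθ·θ̇² = 7.796858 + -0.230519 − 0.005223 = 7.561116
step 2→3:
  ẍ = (ẋ'−ẋ)/dt = (1.073079264−0.925441378)/0.031011 = 4.760823
  θ̈ = (θ̇'−θ̇)/dt = (0.172817935−0.256740406)/0.031011 = -2.706216
  sinθ=0.290326, cosθ=0.956928
  F = (M+m)·ẍ + m·l·cosθ·θ̈ − m·l·sinθ·θ̇² = 10.310976 + -0.568268 − 0.004199 = 9.738509
step 3→4:
  ẍ = (ẋ'−ẋ)/dt = (0.929810790−1.073079264)/0.031011 = -4.619924
  θ̈ = (θ̇'−θ̇)/dt = (0.533189113−0.172817935)/0.031011 = 11.620753
  sinθ=0.297936, cosθ=0.954586
  F = (M+m)·ẍ + m·l·cosθ·θ̈ − m·l·sinθ·θ̇² = -10.005818 + 2.434226 − 0.001953 = -7.573545
step 4→5:
  ẍ = (ẋ'−ẋ)/dt = (0.874081603−0.929810790)/0.031011 = -1.797078
  θ̈ = (θ̇'−θ̇)/dt = (0.763454782−0.533189113)/0.031011 = 7.425290
  sinθ=0.303047, cosθ=0.952975
  F = (M+m)·ẍ + m·l·cosθ·θ̈ − m·l·sinθ·θ̇² = -3.892106 + 1.552769 − 0.018905 = -2.358243
step 5→6:
  ẍ = (ẋ'−ẋ)/dt = (1.046726146−0.874081603)/0.031011 = 5.567203
  θ̈ = (θ̇'−θ̇)/dt = (0.657807146−0.763454782)/0.031011 = -3.406779
  sinθ=0.318763, cosθ=0.947835
  F = (M+m)·ẍ + m·l·cosθ·θ̈ − m·l·sinθ·θ̇² = 12.057432 + -0.708579 − 0.040770 = 11.308083

F_0 = -11.938758 N
F_1 = 7.561116 N
F_2 = 9.738509 N
F_3 = -7.573545 N
F_4 = -2.358243 N
F_5 = 11.308083 N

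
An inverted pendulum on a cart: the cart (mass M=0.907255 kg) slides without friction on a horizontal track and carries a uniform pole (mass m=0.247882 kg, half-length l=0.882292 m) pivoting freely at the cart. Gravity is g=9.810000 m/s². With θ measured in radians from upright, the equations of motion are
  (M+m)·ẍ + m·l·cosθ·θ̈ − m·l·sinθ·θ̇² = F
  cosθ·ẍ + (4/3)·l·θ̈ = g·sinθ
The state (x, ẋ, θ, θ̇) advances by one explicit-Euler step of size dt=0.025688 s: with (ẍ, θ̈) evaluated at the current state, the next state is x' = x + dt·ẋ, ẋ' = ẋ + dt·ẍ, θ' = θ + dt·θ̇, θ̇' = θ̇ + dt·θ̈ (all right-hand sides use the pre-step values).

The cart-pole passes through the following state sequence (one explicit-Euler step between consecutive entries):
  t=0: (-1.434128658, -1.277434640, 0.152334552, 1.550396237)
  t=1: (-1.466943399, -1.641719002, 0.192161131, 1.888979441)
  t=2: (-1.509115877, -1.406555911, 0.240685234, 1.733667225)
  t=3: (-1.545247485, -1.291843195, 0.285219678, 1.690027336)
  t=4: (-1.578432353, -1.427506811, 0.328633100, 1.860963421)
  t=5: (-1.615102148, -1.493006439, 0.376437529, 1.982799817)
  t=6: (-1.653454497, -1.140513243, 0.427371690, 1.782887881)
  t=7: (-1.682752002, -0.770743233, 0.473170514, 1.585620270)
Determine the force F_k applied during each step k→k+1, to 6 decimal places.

step 0→1:
  ẍ = (ẋ'−ẋ)/dt = (-1.641719002−-1.277434640)/0.025688 = -14.181110
  θ̈ = (θ̇'−θ̇)/dt = (1.888979441−1.550396237)/0.025688 = 13.180598
  sinθ=0.151746, cosθ=0.988420
  F = (M+m)·ẍ + m·l·cosθ·θ̈ − m·l·sinθ·θ̇² = -16.381125 + 2.849271 − 0.079774 = -13.611628
step 1→2:
  ẍ = (ẋ'−ẋ)/dt = (-1.406555911−-1.641719002)/0.025688 = 9.154589
  θ̈ = (θ̇'−θ̇)/dt = (1.733667225−1.888979441)/0.025688 = -6.046100
  sinθ=0.190981, cosθ=0.981594
  F = (M+m)·ẍ + m·l·cosθ·θ̈ − m·l·sinθ·θ̇² = 10.574805 + -1.297969 − 0.149039 = 9.127796
step 2→3:
  ẍ = (ẋ'−ẋ)/dt = (-1.291843195−-1.406555911)/0.025688 = 4.465615
  θ̈ = (θ̇'−θ̇)/dt = (1.690027336−1.733667225)/0.025688 = -1.698843
  sinθ=0.238368, cosθ=0.971175
  F = (M+m)·ẍ + m·l·cosθ·θ̈ − m·l·sinθ·θ̇² = 5.158397 + -0.360835 − 0.156688 = 4.640874
step 3→4:
  ẍ = (ẋ'−ẋ)/dt = (-1.427506811−-1.291843195)/0.025688 = -5.281206
  θ̈ = (θ̇'−θ̇)/dt = (1.860963421−1.690027336)/0.025688 = 6.654317
  sinθ=0.281368, cosθ=0.959600
  F = (M+m)·ẍ + m·l·cosθ·θ̈ − m·l·sinθ·θ̇² = -6.100516 + 1.396532 − 0.175760 = -4.879744
step 4→5:
  ẍ = (ẋ'−ẋ)/dt = (-1.493006439−-1.427506811)/0.025688 = -2.549814
  θ̈ = (θ̇'−θ̇)/dt = (1.982799817−1.860963421)/0.025688 = 4.742930
  sinθ=0.322750, cosθ=0.946484
  F = (M+m)·ẍ + m·l·cosθ·θ̈ − m·l·sinθ·θ̇² = -2.945385 + 0.981788 − 0.244455 = -2.208052
step 5→6:
  ẍ = (ẋ'−ẋ)/dt = (-1.140513243−-1.493006439)/0.025688 = 13.722096
  θ̈ = (θ̇'−θ̇)/dt = (1.782887881−1.982799817)/0.025688 = -7.782308
  sinθ=0.367610, cosθ=0.929980
  F = (M+m)·ẍ + m·l·cosθ·θ̈ − m·l·sinθ·θ̇² = 15.850901 + -1.582849 − 0.316084 = 13.951968
step 6→7:
  ẍ = (ẋ'−ẋ)/dt = (-0.770743233−-1.140513243)/0.025688 = 14.394659
  θ̈ = (θ̇'−θ̇)/dt = (1.585620270−1.782887881)/0.025688 = -7.679368
  sinθ=0.414480, cosθ=0.910058
  F = (M+m)·ẍ + m·l·cosθ·θ̈ − m·l·sinθ·θ̇² = 16.627804 + -1.528453 − 0.288144 = 14.811207

F_0 = -13.611628 N
F_1 = 9.127796 N
F_2 = 4.640874 N
F_3 = -4.879744 N
F_4 = -2.208052 N
F_5 = 13.951968 N
F_6 = 14.811207 N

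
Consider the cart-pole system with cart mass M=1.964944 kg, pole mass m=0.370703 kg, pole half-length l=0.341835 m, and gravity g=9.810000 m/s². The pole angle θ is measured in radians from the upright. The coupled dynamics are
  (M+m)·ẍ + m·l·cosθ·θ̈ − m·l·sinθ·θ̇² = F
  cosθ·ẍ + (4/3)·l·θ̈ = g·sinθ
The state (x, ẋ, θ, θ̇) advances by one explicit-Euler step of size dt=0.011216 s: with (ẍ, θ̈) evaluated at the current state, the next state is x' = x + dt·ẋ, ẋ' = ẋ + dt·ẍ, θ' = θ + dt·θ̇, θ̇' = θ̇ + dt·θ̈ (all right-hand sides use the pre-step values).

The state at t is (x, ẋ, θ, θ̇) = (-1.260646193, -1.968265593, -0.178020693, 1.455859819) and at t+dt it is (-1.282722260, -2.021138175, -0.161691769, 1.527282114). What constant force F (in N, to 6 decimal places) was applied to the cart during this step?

ẍ = (ẋ'−ẋ)/dt = (-2.021138175−-1.968265593)/0.011216 = -4.714032
θ̈ = (θ̇'−θ̇)/dt = (1.527282114−1.455859819)/0.011216 = 6.367894
sinθ=-0.177082, cosθ=0.984196
F = (M+m)·ẍ + m·l·cosθ·θ̈ − m·l·sinθ·θ̇² = -11.010315 + 0.794182 − -0.047562 = -10.168571

F = -10.168571 N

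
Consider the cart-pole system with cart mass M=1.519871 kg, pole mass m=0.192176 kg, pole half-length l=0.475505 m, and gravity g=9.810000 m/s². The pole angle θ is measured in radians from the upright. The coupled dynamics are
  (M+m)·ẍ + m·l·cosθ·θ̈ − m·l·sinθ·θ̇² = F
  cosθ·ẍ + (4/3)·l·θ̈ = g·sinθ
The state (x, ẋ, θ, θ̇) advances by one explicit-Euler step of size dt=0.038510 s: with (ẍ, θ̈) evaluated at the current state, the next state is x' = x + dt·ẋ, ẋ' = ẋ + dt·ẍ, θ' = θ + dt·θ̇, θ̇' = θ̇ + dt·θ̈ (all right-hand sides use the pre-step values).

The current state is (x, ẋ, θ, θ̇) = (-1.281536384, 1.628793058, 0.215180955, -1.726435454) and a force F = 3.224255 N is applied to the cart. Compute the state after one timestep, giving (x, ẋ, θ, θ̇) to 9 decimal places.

(-1.218811563, 1.701862787, 0.148695926, -1.711796395)

sinθ=0.213524214, cosθ=0.976937772
temp = (F + m·l·θ̇²·sinθ)/(M+m) = (3.224255 + 0.058157009)/1.712047 = 1.917244099
θ̈ = (g·sinθ − cosθ·temp)/(l·(4/3 − m·cos²θ/(M+m))) = 0.380136556
ẍ = temp − m·l·θ̈·cosθ/(M+m) = 1.897422208
Euler: x'=-1.281536384+0.038510·1.628793058=-1.218811563, ẋ'=1.628793058+0.038510·1.897422208=1.701862787
       θ'=0.215180955+0.038510·-1.726435454=0.148695926, θ̇'=-1.726435454+0.038510·0.380136556=-1.711796395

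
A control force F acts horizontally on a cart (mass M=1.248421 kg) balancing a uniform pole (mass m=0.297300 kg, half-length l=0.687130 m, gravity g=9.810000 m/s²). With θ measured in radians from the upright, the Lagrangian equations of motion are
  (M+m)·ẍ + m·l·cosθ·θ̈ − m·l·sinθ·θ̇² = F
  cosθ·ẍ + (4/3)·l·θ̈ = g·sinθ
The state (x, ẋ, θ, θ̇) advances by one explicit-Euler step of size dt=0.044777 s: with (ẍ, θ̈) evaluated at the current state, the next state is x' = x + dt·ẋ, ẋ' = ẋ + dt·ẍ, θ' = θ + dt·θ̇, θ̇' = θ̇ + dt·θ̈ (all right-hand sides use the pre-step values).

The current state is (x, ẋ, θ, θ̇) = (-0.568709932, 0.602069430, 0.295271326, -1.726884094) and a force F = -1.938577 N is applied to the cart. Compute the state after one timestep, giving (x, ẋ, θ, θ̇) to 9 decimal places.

(-0.541751069, 0.522960994, 0.217946637, -1.504753656)

sinθ=0.290999445, cosθ=0.956723222
temp = (F + m·l·θ̇²·sinθ)/(M+m) = (-1.938577 + 0.177276986)/1.545721 = -1.139468257
θ̈ = (g·sinθ − cosθ·temp)/(l·(4/3 − m·cos²θ/(M+m))) = 4.960815554
ẍ = temp − m·l·θ̈·cosθ/(M+m) = -1.766720334
Euler: x'=-0.568709932+0.044777·0.602069430=-0.541751069, ẋ'=0.602069430+0.044777·-1.766720334=0.522960994
       θ'=0.295271326+0.044777·-1.726884094=0.217946637, θ̇'=-1.726884094+0.044777·4.960815554=-1.504753656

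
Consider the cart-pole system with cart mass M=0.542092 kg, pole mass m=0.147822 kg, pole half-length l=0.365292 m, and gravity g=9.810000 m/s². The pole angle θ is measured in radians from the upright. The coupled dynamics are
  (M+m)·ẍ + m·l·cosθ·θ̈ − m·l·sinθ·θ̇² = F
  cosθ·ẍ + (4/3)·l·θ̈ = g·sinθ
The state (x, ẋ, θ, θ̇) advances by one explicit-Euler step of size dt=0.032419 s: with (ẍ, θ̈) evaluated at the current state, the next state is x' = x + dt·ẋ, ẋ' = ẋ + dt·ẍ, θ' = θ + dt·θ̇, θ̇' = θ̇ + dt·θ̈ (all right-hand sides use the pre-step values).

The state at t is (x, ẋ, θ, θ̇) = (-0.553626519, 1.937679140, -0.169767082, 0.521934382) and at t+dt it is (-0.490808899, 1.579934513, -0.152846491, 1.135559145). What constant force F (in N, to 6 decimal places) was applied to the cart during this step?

ẍ = (ẋ'−ẋ)/dt = (1.579934513−1.937679140)/0.032419 = -11.035030
θ̈ = (θ̇'−θ̇)/dt = (1.135559145−0.521934382)/0.032419 = 18.927936
sinθ=-0.168953, cosθ=0.985624
F = (M+m)·ẍ + m·l·cosθ·θ̈ − m·l·sinθ·θ̇² = -7.613221 + 1.007381 − -0.002485 = -6.603355

F = -6.603355 N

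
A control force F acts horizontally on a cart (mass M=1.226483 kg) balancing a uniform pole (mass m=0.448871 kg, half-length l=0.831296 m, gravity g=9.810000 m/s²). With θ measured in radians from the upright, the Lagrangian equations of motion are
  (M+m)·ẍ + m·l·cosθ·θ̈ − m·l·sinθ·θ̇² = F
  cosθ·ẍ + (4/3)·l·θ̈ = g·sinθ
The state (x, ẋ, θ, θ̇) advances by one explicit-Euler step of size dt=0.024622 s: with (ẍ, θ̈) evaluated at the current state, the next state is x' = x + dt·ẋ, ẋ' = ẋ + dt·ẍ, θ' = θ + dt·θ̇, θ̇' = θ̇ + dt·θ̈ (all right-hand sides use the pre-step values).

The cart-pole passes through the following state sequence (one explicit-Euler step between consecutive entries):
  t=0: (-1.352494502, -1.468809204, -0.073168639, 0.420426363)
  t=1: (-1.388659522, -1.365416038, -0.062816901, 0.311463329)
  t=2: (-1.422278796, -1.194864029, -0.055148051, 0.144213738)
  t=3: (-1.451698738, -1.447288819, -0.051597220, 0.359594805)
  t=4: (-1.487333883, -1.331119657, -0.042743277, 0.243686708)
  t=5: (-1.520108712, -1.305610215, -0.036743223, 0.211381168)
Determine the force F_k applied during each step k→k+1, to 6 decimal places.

F_0 = 5.393091 N
F_1 = 9.077481 N
F_2 = -13.916182 N
F_3 = 6.152742 N
F_4 = 1.247544 N

step 0→1:
  ẍ = (ẋ'−ẋ)/dt = (-1.365416038−-1.468809204)/0.024622 = 4.199219
  θ̈ = (θ̇'−θ̇)/dt = (0.311463329−0.420426363)/0.024622 = -4.425434
  sinθ=-0.073103, cosθ=0.997324
  F = (M+m)·ẍ + m·l·cosθ·θ̈ − m·l·sinθ·θ̇² = 7.035178 + -1.646909 − -0.004822 = 5.393091
step 1→2:
  ẍ = (ẋ'−ẋ)/dt = (-1.194864029−-1.365416038)/0.024622 = 6.926814
  θ̈ = (θ̇'−θ̇)/dt = (0.144213738−0.311463329)/0.024622 = -6.792689
  sinθ=-0.062776, cosθ=0.998028
  F = (M+m)·ẍ + m·l·cosθ·θ̈ − m·l·sinθ·θ̇² = 11.604865 + -2.529657 − -0.002272 = 9.077481
step 2→3:
  ẍ = (ẋ'−ẋ)/dt = (-1.447288819−-1.194864029)/0.024622 = -10.252002
  θ̈ = (θ̇'−θ̇)/dt = (0.359594805−0.144213738)/0.024622 = 8.747505
  sinθ=-0.055120, cosθ=0.998480
  F = (M+m)·ẍ + m·l·cosθ·θ̈ − m·l·sinθ·θ̇² = -17.175732 + 3.259123 − -0.000428 = -13.916182
step 3→4:
  ẍ = (ẋ'−ẋ)/dt = (-1.331119657−-1.447288819)/0.024622 = 4.718104
  θ̈ = (θ̇'−θ̇)/dt = (0.243686708−0.359594805)/0.024622 = -4.707501
  sinθ=-0.051574, cosθ=0.998669
  F = (M+m)·ẍ + m·l·cosθ·θ̈ − m·l·sinθ·θ̇² = 7.904495 + -1.754241 − -0.002488 = 6.152742
step 4→5:
  ẍ = (ẋ'−ẋ)/dt = (-1.305610215−-1.331119657)/0.024622 = 1.036043
  θ̈ = (θ̇'−θ̇)/dt = (0.211381168−0.243686708)/0.024622 = -1.312060
  sinθ=-0.042730, cosθ=0.999087
  F = (M+m)·ẍ + m·l·cosθ·θ̈ − m·l·sinθ·θ̇² = 1.735738 + -0.489141 − -0.000947 = 1.247544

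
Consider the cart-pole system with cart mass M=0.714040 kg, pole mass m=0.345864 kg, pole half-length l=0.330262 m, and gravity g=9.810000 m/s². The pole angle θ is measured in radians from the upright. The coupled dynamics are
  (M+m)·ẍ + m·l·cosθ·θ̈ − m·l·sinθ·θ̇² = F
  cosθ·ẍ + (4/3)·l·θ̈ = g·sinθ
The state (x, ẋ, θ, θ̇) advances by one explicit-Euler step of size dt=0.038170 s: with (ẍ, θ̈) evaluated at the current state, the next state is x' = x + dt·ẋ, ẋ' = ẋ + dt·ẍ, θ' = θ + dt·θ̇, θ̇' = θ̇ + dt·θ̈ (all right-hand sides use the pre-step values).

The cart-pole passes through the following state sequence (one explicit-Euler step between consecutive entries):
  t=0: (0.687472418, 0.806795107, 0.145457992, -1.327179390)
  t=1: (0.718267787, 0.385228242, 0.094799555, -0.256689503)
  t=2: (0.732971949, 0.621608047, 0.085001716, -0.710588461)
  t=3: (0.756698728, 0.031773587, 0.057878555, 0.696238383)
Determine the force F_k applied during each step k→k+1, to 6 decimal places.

F_0 = -8.565558 N
F_1 = 5.210861 N
F_2 = -12.188608 N

step 0→1:
  ẍ = (ẋ'−ẋ)/dt = (0.385228242−0.806795107)/0.038170 = -11.044455
  θ̈ = (θ̇'−θ̇)/dt = (-0.256689503−-1.327179390)/0.038170 = 28.045321
  sinθ=0.144946, cosθ=0.989440
  F = (M+m)·ẍ + m·l·cosθ·θ̈ − m·l·sinθ·θ̇² = -11.706063 + 3.169667 − 0.029163 = -8.565558
step 1→2:
  ẍ = (ẋ'−ẋ)/dt = (0.621608047−0.385228242)/0.038170 = 6.192816
  θ̈ = (θ̇'−θ̇)/dt = (-0.710588461−-0.256689503)/0.038170 = -11.891511
  sinθ=0.094658, cosθ=0.995510
  F = (M+m)·ẍ + m·l·cosθ·θ̈ − m·l·sinθ·θ̇² = 6.563791 + -1.352218 − 0.000712 = 5.210861
step 2→3:
  ẍ = (ẋ'−ẋ)/dt = (0.031773587−0.621608047)/0.038170 = -15.452828
  θ̈ = (θ̇'−θ̇)/dt = (0.696238383−-0.710588461)/0.038170 = 36.856873
  sinθ=0.084899, cosθ=0.996390
  F = (M+m)·ẍ + m·l·cosθ·θ̈ − m·l·sinθ·θ̇² = -16.378515 + 4.194803 − 0.004897 = -12.188608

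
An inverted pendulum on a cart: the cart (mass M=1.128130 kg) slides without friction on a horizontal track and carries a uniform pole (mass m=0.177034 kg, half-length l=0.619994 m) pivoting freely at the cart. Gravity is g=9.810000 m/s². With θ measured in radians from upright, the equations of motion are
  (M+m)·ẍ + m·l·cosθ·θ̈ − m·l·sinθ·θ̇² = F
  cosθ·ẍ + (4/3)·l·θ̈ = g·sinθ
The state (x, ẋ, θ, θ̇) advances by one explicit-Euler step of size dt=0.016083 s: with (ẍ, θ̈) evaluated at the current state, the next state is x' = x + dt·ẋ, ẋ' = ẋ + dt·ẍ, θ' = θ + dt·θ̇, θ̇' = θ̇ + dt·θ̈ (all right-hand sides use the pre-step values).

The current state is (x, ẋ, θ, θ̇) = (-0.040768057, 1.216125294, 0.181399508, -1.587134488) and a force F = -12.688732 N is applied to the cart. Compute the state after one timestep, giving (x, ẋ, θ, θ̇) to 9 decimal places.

(-0.021209114, 1.040221352, 0.155873624, -1.343404865)

sinθ=0.180406295, cosθ=0.983592176
temp = (F + m·l·θ̇²·sinθ)/(M+m) = (-12.688732 + 0.049879640)/1.305164 = -9.683727378
θ̈ = (g·sinθ − cosθ·temp)/(l·(4/3 − m·cos²θ/(M+m))) = 15.154487509
ẍ = temp − m·l·θ̈·cosθ/(M+m) = -10.937259312
Euler: x'=-0.040768057+0.016083·1.216125294=-0.021209114, ẋ'=1.216125294+0.016083·-10.937259312=1.040221352
       θ'=0.181399508+0.016083·-1.587134488=0.155873624, θ̇'=-1.587134488+0.016083·15.154487509=-1.343404865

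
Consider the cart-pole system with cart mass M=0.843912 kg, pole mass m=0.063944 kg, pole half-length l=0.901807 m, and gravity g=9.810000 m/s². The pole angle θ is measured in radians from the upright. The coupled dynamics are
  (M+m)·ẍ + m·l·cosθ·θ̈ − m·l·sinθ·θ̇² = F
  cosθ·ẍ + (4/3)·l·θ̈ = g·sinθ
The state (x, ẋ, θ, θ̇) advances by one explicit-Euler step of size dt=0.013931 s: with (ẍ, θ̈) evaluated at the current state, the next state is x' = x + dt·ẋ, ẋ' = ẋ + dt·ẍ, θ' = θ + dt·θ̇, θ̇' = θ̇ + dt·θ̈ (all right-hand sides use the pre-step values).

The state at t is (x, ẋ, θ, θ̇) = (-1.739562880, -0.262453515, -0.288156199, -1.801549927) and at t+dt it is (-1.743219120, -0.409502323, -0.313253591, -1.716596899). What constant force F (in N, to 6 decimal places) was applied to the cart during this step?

ẍ = (ẋ'−ẋ)/dt = (-0.409502323−-0.262453515)/0.013931 = -10.555510
θ̈ = (θ̇'−θ̇)/dt = (-1.716596899−-1.801549927)/0.013931 = 6.098128
sinθ=-0.284185, cosθ=0.958769
F = (M+m)·ẍ + m·l·cosθ·θ̈ − m·l·sinθ·θ̇² = -9.582883 + 0.337151 − -0.053187 = -9.192545

F = -9.192545 N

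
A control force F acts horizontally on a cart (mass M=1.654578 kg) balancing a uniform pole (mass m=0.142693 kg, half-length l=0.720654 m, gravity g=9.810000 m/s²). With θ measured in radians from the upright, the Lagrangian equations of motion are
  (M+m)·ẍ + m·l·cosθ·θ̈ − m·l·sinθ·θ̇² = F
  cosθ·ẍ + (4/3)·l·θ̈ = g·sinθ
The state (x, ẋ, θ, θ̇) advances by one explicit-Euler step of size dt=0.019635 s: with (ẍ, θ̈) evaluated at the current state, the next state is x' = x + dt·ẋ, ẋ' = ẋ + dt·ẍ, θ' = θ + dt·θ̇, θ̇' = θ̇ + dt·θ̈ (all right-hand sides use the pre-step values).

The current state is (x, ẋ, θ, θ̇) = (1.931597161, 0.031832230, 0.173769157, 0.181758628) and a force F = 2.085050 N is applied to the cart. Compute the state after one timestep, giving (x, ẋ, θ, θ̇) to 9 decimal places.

sinθ=0.172895962, cosθ=0.984940093
temp = (F + m·l·θ̇²·sinθ)/(M+m) = (2.085050 + 0.000587360)/1.797271 = 1.160446789
θ̈ = (g·sinθ − cosθ·temp)/(l·(4/3 − m·cos²θ/(M+m))) = 0.610955657
ẍ = temp − m·l·θ̈·cosθ/(M+m) = 1.126016916
Euler: x'=1.931597161+0.019635·0.031832230=1.932222187, ẋ'=0.031832230+0.019635·1.126016916=0.053941572
       θ'=0.173769157+0.019635·0.181758628=0.177337988, θ̇'=0.181758628+0.019635·0.610955657=0.193754742

(1.932222187, 0.053941572, 0.177337988, 0.193754742)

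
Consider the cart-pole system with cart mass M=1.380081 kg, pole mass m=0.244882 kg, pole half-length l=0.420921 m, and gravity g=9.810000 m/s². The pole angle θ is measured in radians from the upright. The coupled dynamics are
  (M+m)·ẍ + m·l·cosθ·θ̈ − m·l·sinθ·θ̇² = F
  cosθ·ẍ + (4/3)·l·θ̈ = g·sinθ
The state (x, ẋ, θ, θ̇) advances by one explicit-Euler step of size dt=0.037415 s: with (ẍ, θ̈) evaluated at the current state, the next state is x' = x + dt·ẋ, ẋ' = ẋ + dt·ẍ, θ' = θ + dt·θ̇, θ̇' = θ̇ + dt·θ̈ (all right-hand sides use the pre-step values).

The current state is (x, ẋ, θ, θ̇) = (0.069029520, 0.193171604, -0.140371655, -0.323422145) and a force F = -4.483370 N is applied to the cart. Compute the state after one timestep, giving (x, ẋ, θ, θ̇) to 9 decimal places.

(0.076257036, 0.083500855, -0.152472495, -0.221433478)

sinθ=-0.139911124, cosθ=0.990164066
temp = (F + m·l·θ̇²·sinθ)/(M+m) = (-4.483370 + -0.001508514)/1.624963 = -2.759988082
θ̈ = (g·sinθ − cosθ·temp)/(l·(4/3 − m·cos²θ/(M+m))) = 2.725876428
ẍ = temp − m·l·θ̈·cosθ/(M+m) = -2.931197364
Euler: x'=0.069029520+0.037415·0.193171604=0.076257036, ẋ'=0.193171604+0.037415·-2.931197364=0.083500855
       θ'=-0.140371655+0.037415·-0.323422145=-0.152472495, θ̇'=-0.323422145+0.037415·2.725876428=-0.221433478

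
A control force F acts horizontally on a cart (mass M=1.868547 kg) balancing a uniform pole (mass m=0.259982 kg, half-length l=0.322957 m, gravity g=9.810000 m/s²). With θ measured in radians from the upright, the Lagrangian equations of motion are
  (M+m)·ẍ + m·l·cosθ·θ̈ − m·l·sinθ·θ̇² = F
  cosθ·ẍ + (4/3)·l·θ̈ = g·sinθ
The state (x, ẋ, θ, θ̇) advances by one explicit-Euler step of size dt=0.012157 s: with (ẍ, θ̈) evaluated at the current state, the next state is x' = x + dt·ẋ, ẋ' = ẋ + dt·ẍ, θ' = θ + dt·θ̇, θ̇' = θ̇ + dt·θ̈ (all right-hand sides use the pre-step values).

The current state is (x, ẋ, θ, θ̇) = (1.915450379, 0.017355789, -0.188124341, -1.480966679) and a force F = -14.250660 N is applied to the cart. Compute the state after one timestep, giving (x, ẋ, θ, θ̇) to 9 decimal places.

sinθ=-0.187016659, cosθ=0.982356742
temp = (F + m·l·θ̇²·sinθ)/(M+m) = (-14.250660 + -0.034439660)/2.128529 = -6.711254420
θ̈ = (g·sinθ − cosθ·temp)/(l·(4/3 − m·cos²θ/(M+m))) = 12.121522474
ẍ = temp − m·l·θ̈·cosθ/(M+m) = -7.180969834
Euler: x'=1.915450379+0.012157·0.017355789=1.915661373, ẋ'=0.017355789+0.012157·-7.180969834=-0.069943261
       θ'=-0.188124341+0.012157·-1.480966679=-0.206128453, θ̇'=-1.480966679+0.012157·12.121522474=-1.333605330

(1.915661373, -0.069943261, -0.206128453, -1.333605330)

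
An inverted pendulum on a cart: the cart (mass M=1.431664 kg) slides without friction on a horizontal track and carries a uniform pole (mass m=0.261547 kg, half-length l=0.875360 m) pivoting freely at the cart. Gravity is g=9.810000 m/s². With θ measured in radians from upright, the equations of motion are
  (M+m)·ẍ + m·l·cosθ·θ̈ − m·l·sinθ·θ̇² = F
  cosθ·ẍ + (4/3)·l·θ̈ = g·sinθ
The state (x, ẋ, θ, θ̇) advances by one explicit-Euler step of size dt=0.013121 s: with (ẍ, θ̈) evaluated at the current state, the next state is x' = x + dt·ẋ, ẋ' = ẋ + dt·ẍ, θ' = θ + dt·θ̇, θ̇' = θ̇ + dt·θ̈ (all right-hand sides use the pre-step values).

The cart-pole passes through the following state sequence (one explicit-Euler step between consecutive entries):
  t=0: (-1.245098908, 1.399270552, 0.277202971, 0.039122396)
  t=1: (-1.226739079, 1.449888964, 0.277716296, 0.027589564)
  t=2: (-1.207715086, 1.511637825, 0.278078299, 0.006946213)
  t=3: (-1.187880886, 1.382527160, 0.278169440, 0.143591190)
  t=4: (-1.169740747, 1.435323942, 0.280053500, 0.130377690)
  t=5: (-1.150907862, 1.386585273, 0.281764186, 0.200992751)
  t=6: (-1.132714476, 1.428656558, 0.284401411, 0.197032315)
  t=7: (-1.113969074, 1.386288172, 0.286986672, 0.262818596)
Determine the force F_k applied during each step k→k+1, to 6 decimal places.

step 0→1:
  ẍ = (ẋ'−ẋ)/dt = (1.449888964−1.399270552)/0.013121 = 3.857817
  θ̈ = (θ̇'−θ̇)/dt = (0.027589564−0.039122396)/0.013121 = -0.878960
  sinθ=0.273666, cosθ=0.961825
  F = (M+m)·ẍ + m·l·cosθ·θ̈ − m·l·sinθ·θ̇² = 6.532098 + -0.193554 − 0.000096 = 6.338448
step 1→2:
  ẍ = (ẋ'−ẋ)/dt = (1.511637825−1.449888964)/0.013121 = 4.706109
  θ̈ = (θ̇'−θ̇)/dt = (0.006946213−0.027589564)/0.013121 = -1.573306
  sinθ=0.274160, cosθ=0.961684
  F = (M+m)·ẍ + m·l·cosθ·θ̈ − m·l·sinθ·θ̇² = 7.968436 + -0.346403 − 0.000048 = 7.621985
step 2→3:
  ẍ = (ẋ'−ẋ)/dt = (1.382527160−1.511637825)/0.013121 = -9.840002
  θ̈ = (θ̇'−θ̇)/dt = (0.143591190−0.006946213)/0.013121 = 10.414220
  sinθ=0.274508, cosθ=0.961585
  F = (M+m)·ẍ + m·l·cosθ·θ̈ − m·l·sinθ·θ̇² = -16.661199 + 2.292719 − 0.000003 = -14.368484
step 3→4:
  ẍ = (ẋ'−ẋ)/dt = (1.435323942−1.382527160)/0.013121 = 4.023838
  θ̈ = (θ̇'−θ̇)/dt = (0.130377690−0.143591190)/0.013121 = -1.007050
  sinθ=0.274596, cosθ=0.961560
  F = (M+m)·ẍ + m·l·cosθ·θ̈ − m·l·sinθ·θ̇² = 6.813207 + -0.221699 − 0.001296 = 6.590212
step 4→5:
  ẍ = (ẋ'−ẋ)/dt = (1.386585273−1.435323942)/0.013121 = -3.714554
  θ̈ = (θ̇'−θ̇)/dt = (0.200992751−0.130377690)/0.013121 = 5.381835
  sinθ=0.276407, cosθ=0.961041
  F = (M+m)·ẍ + m·l·cosθ·θ̈ − m·l·sinθ·θ̇² = -6.289524 + 1.184155 − 0.001076 = -5.106445
step 5→6:
  ẍ = (ẋ'−ẋ)/dt = (1.428656558−1.386585273)/0.013121 = 3.206408
  θ̈ = (θ̇'−θ̇)/dt = (0.197032315−0.200992751)/0.013121 = -0.301839
  sinθ=0.278051, cosθ=0.960566
  F = (M+m)·ẍ + m·l·cosθ·θ̈ − m·l·sinθ·θ̇² = 5.429126 + -0.066380 − 0.002572 = 5.360174
step 6→7:
  ẍ = (ẋ'−ẋ)/dt = (1.386288172−1.428656558)/0.013121 = -3.229052
  θ̈ = (θ̇'−θ̇)/dt = (0.262818596−0.197032315)/0.013121 = 5.013816
  sinθ=0.280583, cosθ=0.959830
  F = (M+m)·ẍ + m·l·cosθ·θ̈ − m·l·sinθ·θ̇² = -5.467466 + 1.101791 − 0.002494 = -4.368169

F_0 = 6.338448 N
F_1 = 7.621985 N
F_2 = -14.368484 N
F_3 = 6.590212 N
F_4 = -5.106445 N
F_5 = 5.360174 N
F_6 = -4.368169 N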